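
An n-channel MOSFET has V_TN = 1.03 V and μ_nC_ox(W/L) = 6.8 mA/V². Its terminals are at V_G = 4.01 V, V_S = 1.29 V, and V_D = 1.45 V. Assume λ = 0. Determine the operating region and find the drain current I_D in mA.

V_GS = V_G − V_S = 4.01 − 1.29 = 2.72 V; V_DS = V_D − V_S = 1.45 − 1.29 = 0.16 V.
V_ov = V_GS − V_TN = 2.72 − 1.03 = 1.69 V.
Since V_DS = 0.16 V < V_ov = 1.69 V, the device is in the triode region.
I_D = k_n [V_ov · V_DS − ½ V_DS²] = 6.8 × [1.69 × 0.16 − 0.5 × 0.16²] = 1.75 mA.

Triode; I_D = 1.75 mA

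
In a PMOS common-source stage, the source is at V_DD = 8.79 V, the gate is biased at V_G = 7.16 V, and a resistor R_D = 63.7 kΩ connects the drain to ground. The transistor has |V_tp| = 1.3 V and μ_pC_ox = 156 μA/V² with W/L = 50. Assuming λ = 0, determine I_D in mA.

I_D = 0.137 mA

V_SG = V_DD − V_G = 8.79 − 7.16 = 1.63 V, so V_ov = 1.63 − 1.3 = 0.33 V.
k_p = μ_pC_ox · (W/L) = 7.8 mA/V².
Assume saturation: I_D = ½ k_p V_ov² = 0.5 × 7.8 × 0.33² = 0.425 mA, giving V_SD = V_DD − I_D R_D = 8.79 − 0.425 × 63.7 = -18.3 V.
But -18.3 V < V_ov = 0.33 V, so the device is actually in triode.
In triode I_D = k_p[V_ov V_SD − ½ V_SD²] and I_D = (V_DD − V_SD)/R_D. Equating: 248 V_SD² − 165 V_SD + 8.79 = 0, giving V_SD = 0.0584 V (the root below V_ov).
I_D = (8.79 − 0.0584) / 63.7 = 0.137 mA.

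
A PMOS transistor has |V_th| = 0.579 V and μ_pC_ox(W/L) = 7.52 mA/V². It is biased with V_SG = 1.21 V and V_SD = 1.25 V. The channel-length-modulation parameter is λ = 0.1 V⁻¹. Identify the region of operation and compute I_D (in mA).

Saturation; I_D = 1.68 mA

V_ov = V_SG − |V_th| = 1.21 − 0.579 = 0.631 V.
Since V_SD = 1.25 V ≥ V_ov = 0.631 V, the device is in saturation.
I_D = ½ k_p V_ov² (1 + λ V_SD) = 0.5 × 7.52 × 0.631² × (1 + 0.1 × 1.25) = 1.68 mA.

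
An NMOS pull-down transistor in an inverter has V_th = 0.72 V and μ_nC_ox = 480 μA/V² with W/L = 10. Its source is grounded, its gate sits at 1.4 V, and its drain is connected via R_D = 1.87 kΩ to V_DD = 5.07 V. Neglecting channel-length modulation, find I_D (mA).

V_GS = V_G = 1.4 V, so V_ov = 1.4 − 0.72 = 0.68 V.
k_n = μ_nC_ox · (W/L) = 4.8 mA/V².
Assume saturation: I_D = ½ k_n V_ov² = 0.5 × 4.8 × 0.68² = 1.11 mA, giving V_DS = V_DD − I_D R_D = 5.07 − 1.11 × 1.87 = 2.99 V.
V_DS = 2.99 V ≥ V_ov = 0.68 V, confirming saturation.

I_D = 1.11 mA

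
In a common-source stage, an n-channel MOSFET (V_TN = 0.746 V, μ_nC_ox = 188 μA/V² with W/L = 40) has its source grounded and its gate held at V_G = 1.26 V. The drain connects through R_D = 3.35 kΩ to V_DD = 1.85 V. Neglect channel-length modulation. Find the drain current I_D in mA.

I_D = 0.506 mA

V_GS = V_G = 1.26 V, so V_ov = 1.26 − 0.746 = 0.514 V.
k_n = μ_nC_ox · (W/L) = 7.52 mA/V².
Assume saturation: I_D = ½ k_n V_ov² = 0.5 × 7.52 × 0.514² = 0.993 mA, giving V_DS = V_DD − I_D R_D = 1.85 − 0.993 × 3.35 = -1.48 V.
But -1.48 V < V_ov = 0.514 V, so the device is actually in triode.
In triode I_D = k_n[V_ov V_DS − ½ V_DS²] and I_D = (V_DD − V_DS)/R_D. Equating: 12.6 V_DS² − 13.95 V_DS + 1.85 = 0, giving V_DS = 0.154 V (the root below V_ov).
I_D = (1.85 − 0.154) / 3.35 = 0.506 mA.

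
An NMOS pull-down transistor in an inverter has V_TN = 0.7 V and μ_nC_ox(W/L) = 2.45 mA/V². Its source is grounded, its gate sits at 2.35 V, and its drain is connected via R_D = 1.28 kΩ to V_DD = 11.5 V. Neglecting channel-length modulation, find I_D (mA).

V_GS = V_G = 2.35 V, so V_ov = 2.35 − 0.7 = 1.65 V.
Assume saturation: I_D = ½ k_n V_ov² = 0.5 × 2.45 × 1.65² = 3.34 mA, giving V_DS = V_DD − I_D R_D = 11.5 − 3.34 × 1.28 = 7.23 V.
V_DS = 7.23 V ≥ V_ov = 1.65 V, confirming saturation.

I_D = 3.34 mA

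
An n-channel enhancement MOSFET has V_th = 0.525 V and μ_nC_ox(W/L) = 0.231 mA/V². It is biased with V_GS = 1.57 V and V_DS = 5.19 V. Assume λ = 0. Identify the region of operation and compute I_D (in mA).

Saturation; I_D = 0.126 mA

V_ov = V_GS − V_th = 1.57 − 0.525 = 1.04 V.
Since V_DS = 5.19 V ≥ V_ov = 1.04 V, the device is in saturation.
I_D = ½ k_n V_ov² = 0.5 × 0.231 × 1.04² = 0.126 mA.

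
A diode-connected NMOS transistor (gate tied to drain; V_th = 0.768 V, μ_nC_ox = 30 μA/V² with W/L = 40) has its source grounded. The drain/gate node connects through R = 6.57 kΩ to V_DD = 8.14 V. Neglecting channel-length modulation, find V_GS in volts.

V_GS = 2.01 V

With gate tied to drain, V_GS = V_DS ≥ V_GS − V_th, so the device is in saturation.
k_n = μ_nC_ox · (W/L) = 1.2 mA/V².
KCL at the drain: ½ k_n (V_GS − V_th)² = (V_DD − V_GS)/R.
Let x = V_GS − 0.768. Then 3.94 x² + x − 7.372 = 0, giving x = 1.25 V (positive root), so V_GS = 2.01 V.
I_D = (V_DD − V_GS)/R = (8.14 − 2.01) / 6.57 = 0.932 mA.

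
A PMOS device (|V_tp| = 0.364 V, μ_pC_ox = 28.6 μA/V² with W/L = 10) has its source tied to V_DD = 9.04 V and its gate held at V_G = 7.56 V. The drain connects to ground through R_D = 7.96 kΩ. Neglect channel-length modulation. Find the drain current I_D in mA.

I_D = 0.178 mA

V_SG = V_DD − V_G = 9.04 − 7.56 = 1.48 V, so V_ov = 1.48 − 0.364 = 1.12 V.
k_p = μ_pC_ox · (W/L) = 0.286 mA/V².
Assume saturation: I_D = ½ k_p V_ov² = 0.5 × 0.286 × 1.12² = 0.178 mA, giving V_SD = V_DD − I_D R_D = 9.04 − 0.178 × 7.96 = 7.62 V.
V_SD = 7.62 V ≥ V_ov = 1.12 V, confirming saturation.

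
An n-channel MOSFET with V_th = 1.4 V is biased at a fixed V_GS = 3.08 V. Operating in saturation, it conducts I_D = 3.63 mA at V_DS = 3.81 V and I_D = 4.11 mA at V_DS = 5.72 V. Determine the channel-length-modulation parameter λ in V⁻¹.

With V_GS fixed, I_D ∝ (1 + λ V_DS) in saturation, so I_D2/I_D1 = (1 + λ V_DS2)/(1 + λ V_DS1).
4.11/3.63 = 1.132 = (1 + 5.72 λ)/(1 + 3.81 λ).
Solving: λ (I_D1 V_DS2 − I_D2 V_DS1) = I_D2 − I_D1, so λ = (4.11 − 3.63) / (3.63 × 5.72 − 4.11 × 3.81) = 0.48 / 5.1 = 0.094 V⁻¹.

λ = 0.0940 V⁻¹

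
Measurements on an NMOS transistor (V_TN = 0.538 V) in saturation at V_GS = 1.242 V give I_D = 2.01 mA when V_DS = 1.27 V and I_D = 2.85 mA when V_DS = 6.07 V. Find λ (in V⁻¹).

With V_GS fixed, I_D ∝ (1 + λ V_DS) in saturation, so I_D2/I_D1 = (1 + λ V_DS2)/(1 + λ V_DS1).
2.85/2.01 = 1.418 = (1 + 6.07 λ)/(1 + 1.27 λ).
Solving: λ (I_D1 V_DS2 − I_D2 V_DS1) = I_D2 − I_D1, so λ = (2.85 − 2.01) / (2.01 × 6.07 − 2.85 × 1.27) = 0.84 / 8.58 = 0.0979 V⁻¹.

λ = 0.0979 V⁻¹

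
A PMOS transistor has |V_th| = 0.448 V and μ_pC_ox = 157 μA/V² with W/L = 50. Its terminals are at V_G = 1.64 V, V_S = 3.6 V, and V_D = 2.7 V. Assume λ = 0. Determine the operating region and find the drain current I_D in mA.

V_SG = V_S − V_G = 3.6 − 1.64 = 1.96 V; V_SD = V_S − V_D = 3.6 − 2.7 = 0.9 V.
k_p = μ_pC_ox · (W/L) = 7.85 mA/V².
V_ov = V_SG − |V_th| = 1.96 − 0.448 = 1.51 V.
Since V_SD = 0.9 V < V_ov = 1.51 V, the device is in the triode region.
I_D = k_p [V_ov · V_SD − ½ V_SD²] = 7.85 × [1.51 × 0.9 − 0.5 × 0.9²] = 7.5 mA.

Triode; I_D = 7.50 mA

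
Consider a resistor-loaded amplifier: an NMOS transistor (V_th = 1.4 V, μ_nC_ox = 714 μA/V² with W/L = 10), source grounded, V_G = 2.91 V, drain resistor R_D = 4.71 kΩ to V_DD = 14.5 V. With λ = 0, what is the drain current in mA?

I_D = 3.01 mA

V_GS = V_G = 2.91 V, so V_ov = 2.91 − 1.4 = 1.51 V.
k_n = μ_nC_ox · (W/L) = 7.14 mA/V².
Assume saturation: I_D = ½ k_n V_ov² = 0.5 × 7.14 × 1.51² = 8.14 mA, giving V_DS = V_DD − I_D R_D = 14.5 − 8.14 × 4.71 = -23.8 V.
But -23.8 V < V_ov = 1.51 V, so the device is actually in triode.
In triode I_D = k_n[V_ov V_DS − ½ V_DS²] and I_D = (V_DD − V_DS)/R_D. Equating: 16.8 V_DS² − 51.78 V_DS + 14.5 = 0, giving V_DS = 0.312 V (the root below V_ov).
I_D = (14.5 − 0.312) / 4.71 = 3.01 mA.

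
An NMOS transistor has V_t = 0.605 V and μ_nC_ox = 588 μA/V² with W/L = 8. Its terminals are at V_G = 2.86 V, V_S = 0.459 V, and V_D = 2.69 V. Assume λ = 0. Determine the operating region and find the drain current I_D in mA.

Saturation; I_D = 7.59 mA

V_GS = V_G − V_S = 2.86 − 0.459 = 2.4 V; V_DS = V_D − V_S = 2.69 − 0.459 = 2.23 V.
k_n = μ_nC_ox · (W/L) = 4.704 mA/V².
V_ov = V_GS − V_t = 2.4 − 0.605 = 1.8 V.
Since V_DS = 2.23 V ≥ V_ov = 1.8 V, the device is in saturation.
I_D = ½ k_n V_ov² = 0.5 × 4.704 × 1.8² = 7.59 mA.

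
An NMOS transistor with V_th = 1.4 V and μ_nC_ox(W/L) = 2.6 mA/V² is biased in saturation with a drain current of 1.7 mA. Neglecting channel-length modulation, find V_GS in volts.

V_GS = 2.54 V

In saturation I_D = ½ k_n (V_GS − V_th)², so V_GS − V_th = √(2 I_D / k_n) = √(2 × 1.7 / 2.6) = 1.14 V.
V_GS = 1.4 + 1.14 = 2.54 V.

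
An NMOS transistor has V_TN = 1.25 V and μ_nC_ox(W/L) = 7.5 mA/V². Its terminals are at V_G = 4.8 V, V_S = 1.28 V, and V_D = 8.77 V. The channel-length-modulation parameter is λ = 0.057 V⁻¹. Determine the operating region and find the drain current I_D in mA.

V_GS = V_G − V_S = 4.8 − 1.28 = 3.52 V; V_DS = V_D − V_S = 8.77 − 1.28 = 7.49 V.
V_ov = V_GS − V_TN = 3.52 − 1.25 = 2.27 V.
Since V_DS = 7.49 V ≥ V_ov = 2.27 V, the device is in saturation.
I_D = ½ k_n V_ov² (1 + λ V_DS) = 0.5 × 7.5 × 2.27² × (1 + 0.057 × 7.49) = 27.6 mA.

Saturation; I_D = 27.6 mA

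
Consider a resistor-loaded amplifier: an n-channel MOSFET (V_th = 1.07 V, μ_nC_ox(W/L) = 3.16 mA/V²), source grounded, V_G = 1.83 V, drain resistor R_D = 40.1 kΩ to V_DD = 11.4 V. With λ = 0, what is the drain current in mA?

V_GS = V_G = 1.83 V, so V_ov = 1.83 − 1.07 = 0.76 V.
Assume saturation: I_D = ½ k_n V_ov² = 0.5 × 3.16 × 0.76² = 0.913 mA, giving V_DS = V_DD − I_D R_D = 11.4 − 0.913 × 40.1 = -25.2 V.
But -25.2 V < V_ov = 0.76 V, so the device is actually in triode.
In triode I_D = k_n[V_ov V_DS − ½ V_DS²] and I_D = (V_DD − V_DS)/R_D. Equating: 63.4 V_DS² − 97.3 V_DS + 11.4 = 0, giving V_DS = 0.128 V (the root below V_ov).
I_D = (11.4 − 0.128) / 40.1 = 0.281 mA.

I_D = 0.281 mA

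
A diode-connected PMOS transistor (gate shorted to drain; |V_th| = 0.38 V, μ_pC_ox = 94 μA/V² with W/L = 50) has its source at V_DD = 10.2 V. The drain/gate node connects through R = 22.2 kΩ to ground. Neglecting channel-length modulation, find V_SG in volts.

V_SG = 0.804 V

With gate tied to drain, V_SG = V_SD ≥ V_SG − |V_th|, so the device is in saturation.
k_p = μ_pC_ox · (W/L) = 4.7 mA/V².
KCL at the drain: ½ k_p (V_SG − |V_th|)² = (V_DD − V_SG)/R.
Let x = V_SG − 0.38. Then 52.2 x² + x − 9.82 = 0, giving x = 0.424 V (positive root), so V_SG = 0.804 V.
I_D = (V_DD − V_SG)/R = (10.2 − 0.804) / 22.2 = 0.423 mA.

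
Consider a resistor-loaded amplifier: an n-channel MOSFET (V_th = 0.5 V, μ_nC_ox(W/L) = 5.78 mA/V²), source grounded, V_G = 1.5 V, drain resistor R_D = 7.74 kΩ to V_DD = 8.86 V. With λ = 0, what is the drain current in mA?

V_GS = V_G = 1.5 V, so V_ov = 1.5 − 0.5 = 1 V.
Assume saturation: I_D = ½ k_n V_ov² = 0.5 × 5.78 × 1² = 2.89 mA, giving V_DS = V_DD − I_D R_D = 8.86 − 2.89 × 7.74 = -13.5 V.
But -13.5 V < V_ov = 1 V, so the device is actually in triode.
In triode I_D = k_n[V_ov V_DS − ½ V_DS²] and I_D = (V_DD − V_DS)/R_D. Equating: 22.4 V_DS² − 45.74 V_DS + 8.86 = 0, giving V_DS = 0.217 V (the root below V_ov).
I_D = (8.86 − 0.217) / 7.74 = 1.12 mA.

I_D = 1.12 mA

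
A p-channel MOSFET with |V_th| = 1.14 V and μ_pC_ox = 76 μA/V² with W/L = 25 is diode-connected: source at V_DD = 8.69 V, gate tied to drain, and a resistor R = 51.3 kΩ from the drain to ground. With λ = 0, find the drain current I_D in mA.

With gate tied to drain, V_SG = V_SD ≥ V_SG − |V_th|, so the device is in saturation.
k_p = μ_pC_ox · (W/L) = 1.9 mA/V².
KCL at the drain: ½ k_p (V_SG − |V_th|)² = (V_DD − V_SG)/R.
Let x = V_SG − 1.14. Then 48.7 x² + x − 7.55 = 0, giving x = 0.383 V (positive root), so V_SG = 1.52 V.
I_D = (V_DD − V_SG)/R = (8.69 − 1.52) / 51.3 = 0.14 mA.

I_D = 0.140 mA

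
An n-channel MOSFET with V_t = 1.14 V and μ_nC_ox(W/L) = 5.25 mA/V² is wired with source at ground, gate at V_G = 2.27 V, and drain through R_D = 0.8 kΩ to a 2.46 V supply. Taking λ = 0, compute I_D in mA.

I_D = 2.41 mA

V_GS = V_G = 2.27 V, so V_ov = 2.27 − 1.14 = 1.13 V.
Assume saturation: I_D = ½ k_n V_ov² = 0.5 × 5.25 × 1.13² = 3.35 mA, giving V_DS = V_DD − I_D R_D = 2.46 − 3.35 × 0.8 = -0.221 V.
But -0.221 V < V_ov = 1.13 V, so the device is actually in triode.
In triode I_D = k_n[V_ov V_DS − ½ V_DS²] and I_D = (V_DD − V_DS)/R_D. Equating: 2.1 V_DS² − 5.746 V_DS + 2.46 = 0, giving V_DS = 0.531 V (the root below V_ov).
I_D = (2.46 − 0.531) / 0.8 = 2.41 mA.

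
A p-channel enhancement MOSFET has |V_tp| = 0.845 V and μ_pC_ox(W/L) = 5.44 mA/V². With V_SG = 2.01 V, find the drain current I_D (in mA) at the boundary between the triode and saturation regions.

I_D = 3.69 mA

At the boundary V_SD = V_ov = V_SG − |V_tp| = 2.01 − 0.845 = 1.16 V.
I_D = ½ k_p V_ov² = 0.5 × 5.44 × 1.16² = 3.69 mA.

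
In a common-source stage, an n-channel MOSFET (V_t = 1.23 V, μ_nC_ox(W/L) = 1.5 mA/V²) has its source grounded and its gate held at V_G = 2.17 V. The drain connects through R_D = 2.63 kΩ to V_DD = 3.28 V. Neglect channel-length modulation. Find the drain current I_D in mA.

I_D = 0.663 mA

V_GS = V_G = 2.17 V, so V_ov = 2.17 − 1.23 = 0.94 V.
Assume saturation: I_D = ½ k_n V_ov² = 0.5 × 1.5 × 0.94² = 0.663 mA, giving V_DS = V_DD − I_D R_D = 3.28 − 0.663 × 2.63 = 1.54 V.
V_DS = 1.54 V ≥ V_ov = 0.94 V, confirming saturation.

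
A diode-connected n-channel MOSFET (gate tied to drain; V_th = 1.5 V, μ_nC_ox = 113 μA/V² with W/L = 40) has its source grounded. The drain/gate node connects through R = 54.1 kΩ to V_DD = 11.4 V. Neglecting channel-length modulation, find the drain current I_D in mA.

With gate tied to drain, V_GS = V_DS ≥ V_GS − V_th, so the device is in saturation.
k_n = μ_nC_ox · (W/L) = 4.52 mA/V².
KCL at the drain: ½ k_n (V_GS − V_th)² = (V_DD − V_GS)/R.
Let x = V_GS − 1.5. Then 122 x² + x − 9.9 = 0, giving x = 0.28 V (positive root), so V_GS = 1.78 V.
I_D = (V_DD − V_GS)/R = (11.4 − 1.78) / 54.1 = 0.178 mA.

I_D = 0.178 mA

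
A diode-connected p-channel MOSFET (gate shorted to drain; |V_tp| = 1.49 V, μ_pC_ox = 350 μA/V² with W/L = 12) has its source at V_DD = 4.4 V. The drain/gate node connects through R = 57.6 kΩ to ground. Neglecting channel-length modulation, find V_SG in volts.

With gate tied to drain, V_SG = V_SD ≥ V_SG − |V_tp|, so the device is in saturation.
k_p = μ_pC_ox · (W/L) = 4.2 mA/V².
KCL at the drain: ½ k_p (V_SG − |V_tp|)² = (V_DD − V_SG)/R.
Let x = V_SG − 1.49. Then 121 x² + x − 2.91 = 0, giving x = 0.151 V (positive root), so V_SG = 1.64 V.
I_D = (V_DD − V_SG)/R = (4.4 − 1.64) / 57.6 = 0.0479 mA.

V_SG = 1.64 V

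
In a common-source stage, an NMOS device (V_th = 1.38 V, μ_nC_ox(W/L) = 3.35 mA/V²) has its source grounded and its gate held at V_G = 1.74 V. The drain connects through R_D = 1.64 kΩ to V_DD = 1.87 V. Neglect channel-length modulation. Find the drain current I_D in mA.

V_GS = V_G = 1.74 V, so V_ov = 1.74 − 1.38 = 0.36 V.
Assume saturation: I_D = ½ k_n V_ov² = 0.5 × 3.35 × 0.36² = 0.217 mA, giving V_DS = V_DD − I_D R_D = 1.87 − 0.217 × 1.64 = 1.51 V.
V_DS = 1.51 V ≥ V_ov = 0.36 V, confirming saturation.

I_D = 0.217 mA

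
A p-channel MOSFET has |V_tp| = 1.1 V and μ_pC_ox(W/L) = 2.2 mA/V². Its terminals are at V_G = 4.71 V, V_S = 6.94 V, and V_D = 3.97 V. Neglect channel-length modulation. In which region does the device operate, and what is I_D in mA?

Saturation; I_D = 1.40 mA

V_SG = V_S − V_G = 6.94 − 4.71 = 2.23 V; V_SD = V_S − V_D = 6.94 − 3.97 = 2.97 V.
V_ov = V_SG − |V_tp| = 2.23 − 1.1 = 1.13 V.
Since V_SD = 2.97 V ≥ V_ov = 1.13 V, the device is in saturation.
I_D = ½ k_p V_ov² = 0.5 × 2.2 × 1.13² = 1.4 mA.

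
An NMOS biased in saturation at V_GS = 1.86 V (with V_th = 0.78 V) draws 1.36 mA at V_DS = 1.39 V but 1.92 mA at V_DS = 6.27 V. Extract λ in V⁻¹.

With V_GS fixed, I_D ∝ (1 + λ V_DS) in saturation, so I_D2/I_D1 = (1 + λ V_DS2)/(1 + λ V_DS1).
1.92/1.36 = 1.412 = (1 + 6.27 λ)/(1 + 1.39 λ).
Solving: λ (I_D1 V_DS2 − I_D2 V_DS1) = I_D2 − I_D1, so λ = (1.92 − 1.36) / (1.36 × 6.27 − 1.92 × 1.39) = 0.56 / 5.86 = 0.0956 V⁻¹.

λ = 0.0956 V⁻¹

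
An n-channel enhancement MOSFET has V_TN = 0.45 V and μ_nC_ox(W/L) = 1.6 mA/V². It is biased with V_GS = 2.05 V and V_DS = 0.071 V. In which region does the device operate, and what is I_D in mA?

Triode; I_D = 0.178 mA

V_ov = V_GS − V_TN = 2.05 − 0.45 = 1.6 V.
Since V_DS = 0.071 V < V_ov = 1.6 V, the device is in the triode region.
I_D = k_n [V_ov · V_DS − ½ V_DS²] = 1.6 × [1.6 × 0.071 − 0.5 × 0.071²] = 0.178 mA.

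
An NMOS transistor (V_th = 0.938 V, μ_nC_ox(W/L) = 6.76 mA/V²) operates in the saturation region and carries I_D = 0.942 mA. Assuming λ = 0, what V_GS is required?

In saturation I_D = ½ k_n (V_GS − V_th)², so V_GS − V_th = √(2 I_D / k_n) = √(2 × 0.942 / 6.76) = 0.528 V.
V_GS = 0.938 + 0.528 = 1.47 V.

V_GS = 1.47 V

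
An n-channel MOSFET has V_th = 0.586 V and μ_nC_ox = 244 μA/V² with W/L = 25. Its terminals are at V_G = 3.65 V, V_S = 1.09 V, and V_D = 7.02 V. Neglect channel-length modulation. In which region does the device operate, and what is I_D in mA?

V_GS = V_G − V_S = 3.65 − 1.09 = 2.56 V; V_DS = V_D − V_S = 7.02 − 1.09 = 5.93 V.
k_n = μ_nC_ox · (W/L) = 6.1 mA/V².
V_ov = V_GS − V_th = 2.56 − 0.586 = 1.97 V.
Since V_DS = 5.93 V ≥ V_ov = 1.97 V, the device is in saturation.
I_D = ½ k_n V_ov² = 0.5 × 6.1 × 1.97² = 11.9 mA.

Saturation; I_D = 11.9 mA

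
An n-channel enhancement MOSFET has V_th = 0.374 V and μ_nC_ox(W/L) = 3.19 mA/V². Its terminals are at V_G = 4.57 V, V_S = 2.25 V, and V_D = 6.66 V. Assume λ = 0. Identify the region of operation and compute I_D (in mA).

V_GS = V_G − V_S = 4.57 − 2.25 = 2.32 V; V_DS = V_D − V_S = 6.66 − 2.25 = 4.41 V.
V_ov = V_GS − V_th = 2.32 − 0.374 = 1.95 V.
Since V_DS = 4.41 V ≥ V_ov = 1.95 V, the device is in saturation.
I_D = ½ k_n V_ov² = 0.5 × 3.19 × 1.95² = 6.04 mA.

Saturation; I_D = 6.04 mA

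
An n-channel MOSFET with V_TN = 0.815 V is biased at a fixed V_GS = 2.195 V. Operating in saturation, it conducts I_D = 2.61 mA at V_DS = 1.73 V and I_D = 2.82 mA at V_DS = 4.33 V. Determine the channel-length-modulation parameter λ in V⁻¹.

λ = 0.0327 V⁻¹

With V_GS fixed, I_D ∝ (1 + λ V_DS) in saturation, so I_D2/I_D1 = (1 + λ V_DS2)/(1 + λ V_DS1).
2.82/2.61 = 1.08 = (1 + 4.33 λ)/(1 + 1.73 λ).
Solving: λ (I_D1 V_DS2 − I_D2 V_DS1) = I_D2 − I_D1, so λ = (2.82 − 2.61) / (2.61 × 4.33 − 2.82 × 1.73) = 0.21 / 6.42 = 0.0327 V⁻¹.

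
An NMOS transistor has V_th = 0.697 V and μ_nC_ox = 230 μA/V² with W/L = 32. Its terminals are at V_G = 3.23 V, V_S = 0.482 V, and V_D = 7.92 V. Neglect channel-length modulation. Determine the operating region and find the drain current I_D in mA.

V_GS = V_G − V_S = 3.23 − 0.482 = 2.75 V; V_DS = V_D − V_S = 7.92 − 0.482 = 7.44 V.
k_n = μ_nC_ox · (W/L) = 7.36 mA/V².
V_ov = V_GS − V_th = 2.75 − 0.697 = 2.05 V.
Since V_DS = 7.44 V ≥ V_ov = 2.05 V, the device is in saturation.
I_D = ½ k_n V_ov² = 0.5 × 7.36 × 2.05² = 15.5 mA.

Saturation; I_D = 15.5 mA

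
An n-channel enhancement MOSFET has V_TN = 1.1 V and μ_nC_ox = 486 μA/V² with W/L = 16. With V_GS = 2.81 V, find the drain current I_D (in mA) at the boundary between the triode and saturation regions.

I_D = 11.4 mA

At the boundary V_DS = V_ov = V_GS − V_TN = 2.81 − 1.1 = 1.71 V.
k_n = μ_nC_ox · (W/L) = 7.776 mA/V².
I_D = ½ k_n V_ov² = 0.5 × 7.776 × 1.71² = 11.4 mA.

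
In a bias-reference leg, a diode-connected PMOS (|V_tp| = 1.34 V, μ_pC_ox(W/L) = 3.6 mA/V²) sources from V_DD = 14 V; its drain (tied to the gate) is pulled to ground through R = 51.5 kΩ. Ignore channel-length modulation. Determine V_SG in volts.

With gate tied to drain, V_SG = V_SD ≥ V_SG − |V_tp|, so the device is in saturation.
KCL at the drain: ½ k_p (V_SG − |V_tp|)² = (V_DD − V_SG)/R.
Let x = V_SG − 1.34. Then 92.7 x² + x − 12.66 = 0, giving x = 0.364 V (positive root), so V_SG = 1.7 V.
I_D = (V_DD − V_SG)/R = (14 − 1.7) / 51.5 = 0.239 mA.

V_SG = 1.70 V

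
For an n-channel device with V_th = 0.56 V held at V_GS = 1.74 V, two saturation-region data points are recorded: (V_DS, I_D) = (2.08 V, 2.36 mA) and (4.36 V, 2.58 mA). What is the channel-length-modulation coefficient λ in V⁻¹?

With V_GS fixed, I_D ∝ (1 + λ V_DS) in saturation, so I_D2/I_D1 = (1 + λ V_DS2)/(1 + λ V_DS1).
2.58/2.36 = 1.093 = (1 + 4.36 λ)/(1 + 2.08 λ).
Solving: λ (I_D1 V_DS2 − I_D2 V_DS1) = I_D2 − I_D1, so λ = (2.58 − 2.36) / (2.36 × 4.36 − 2.58 × 2.08) = 0.22 / 4.92 = 0.0447 V⁻¹.

λ = 0.0447 V⁻¹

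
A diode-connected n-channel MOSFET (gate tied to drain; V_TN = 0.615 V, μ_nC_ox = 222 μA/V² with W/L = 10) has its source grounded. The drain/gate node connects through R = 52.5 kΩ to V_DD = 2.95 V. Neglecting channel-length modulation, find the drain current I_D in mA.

I_D = 0.0408 mA

With gate tied to drain, V_GS = V_DS ≥ V_GS − V_TN, so the device is in saturation.
k_n = μ_nC_ox · (W/L) = 2.22 mA/V².
KCL at the drain: ½ k_n (V_GS − V_TN)² = (V_DD − V_GS)/R.
Let x = V_GS − 0.615. Then 58.3 x² + x − 2.335 = 0, giving x = 0.192 V (positive root), so V_GS = 0.807 V.
I_D = (V_DD − V_GS)/R = (2.95 − 0.807) / 52.5 = 0.0408 mA.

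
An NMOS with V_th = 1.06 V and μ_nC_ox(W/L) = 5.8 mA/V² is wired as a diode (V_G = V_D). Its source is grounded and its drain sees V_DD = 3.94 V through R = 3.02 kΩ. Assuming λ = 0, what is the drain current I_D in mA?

With gate tied to drain, V_GS = V_DS ≥ V_GS − V_th, so the device is in saturation.
KCL at the drain: ½ k_n (V_GS − V_th)² = (V_DD − V_GS)/R.
Let x = V_GS − 1.06. Then 8.76 x² + x − 2.88 = 0, giving x = 0.519 V (positive root), so V_GS = 1.58 V.
I_D = (V_DD − V_GS)/R = (3.94 − 1.58) / 3.02 = 0.782 mA.

I_D = 0.782 mA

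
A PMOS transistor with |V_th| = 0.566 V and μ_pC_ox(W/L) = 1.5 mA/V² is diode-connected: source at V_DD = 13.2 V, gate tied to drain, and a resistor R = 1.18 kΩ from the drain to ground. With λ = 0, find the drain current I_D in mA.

I_D = 7.95 mA

With gate tied to drain, V_SG = V_SD ≥ V_SG − |V_th|, so the device is in saturation.
KCL at the drain: ½ k_p (V_SG − |V_th|)² = (V_DD − V_SG)/R.
Let x = V_SG − 0.566. Then 0.885 x² + x − 12.63 = 0, giving x = 3.26 V (positive root), so V_SG = 3.82 V.
I_D = (V_DD − V_SG)/R = (13.2 − 3.82) / 1.18 = 7.95 mA.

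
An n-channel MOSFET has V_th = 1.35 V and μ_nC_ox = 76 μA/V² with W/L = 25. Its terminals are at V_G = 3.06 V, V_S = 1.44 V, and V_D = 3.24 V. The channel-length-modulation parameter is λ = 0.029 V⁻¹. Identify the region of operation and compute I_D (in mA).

V_GS = V_G − V_S = 3.06 − 1.44 = 1.62 V; V_DS = V_D − V_S = 3.24 − 1.44 = 1.8 V.
k_n = μ_nC_ox · (W/L) = 1.9 mA/V².
V_ov = V_GS − V_th = 1.62 − 1.35 = 0.27 V.
Since V_DS = 1.8 V ≥ V_ov = 0.27 V, the device is in saturation.
I_D = ½ k_n V_ov² (1 + λ V_DS) = 0.5 × 1.9 × 0.27² × (1 + 0.029 × 1.8) = 0.0729 mA.

Saturation; I_D = 0.0729 mA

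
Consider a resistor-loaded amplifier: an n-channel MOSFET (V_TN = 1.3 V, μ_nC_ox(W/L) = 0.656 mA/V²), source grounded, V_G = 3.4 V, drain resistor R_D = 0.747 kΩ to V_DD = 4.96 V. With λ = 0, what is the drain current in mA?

I_D = 1.45 mA

V_GS = V_G = 3.4 V, so V_ov = 3.4 − 1.3 = 2.1 V.
Assume saturation: I_D = ½ k_n V_ov² = 0.5 × 0.656 × 2.1² = 1.45 mA, giving V_DS = V_DD − I_D R_D = 4.96 − 1.45 × 0.747 = 3.88 V.
V_DS = 3.88 V ≥ V_ov = 2.1 V, confirming saturation.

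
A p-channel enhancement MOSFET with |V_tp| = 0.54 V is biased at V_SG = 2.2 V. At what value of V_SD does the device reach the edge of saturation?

The boundary between triode and saturation is V_SD = V_SG − |V_tp| = V_ov.
V_ov = 2.2 − 0.54 = 1.66 V.

V_SD,sat = 1.66 V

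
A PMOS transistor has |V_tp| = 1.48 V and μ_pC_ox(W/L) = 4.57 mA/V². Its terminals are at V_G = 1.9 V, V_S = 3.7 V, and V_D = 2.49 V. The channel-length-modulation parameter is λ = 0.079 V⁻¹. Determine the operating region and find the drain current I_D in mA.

V_SG = V_S − V_G = 3.7 − 1.9 = 1.8 V; V_SD = V_S − V_D = 3.7 − 2.49 = 1.21 V.
V_ov = V_SG − |V_tp| = 1.8 − 1.48 = 0.32 V.
Since V_SD = 1.21 V ≥ V_ov = 0.32 V, the device is in saturation.
I_D = ½ k_p V_ov² (1 + λ V_SD) = 0.5 × 4.57 × 0.32² × (1 + 0.079 × 1.21) = 0.256 mA.

Saturation; I_D = 0.256 mA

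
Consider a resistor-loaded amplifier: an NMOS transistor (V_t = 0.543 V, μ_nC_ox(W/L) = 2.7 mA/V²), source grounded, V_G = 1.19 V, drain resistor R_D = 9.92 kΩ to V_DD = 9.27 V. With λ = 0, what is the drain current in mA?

I_D = 0.565 mA

V_GS = V_G = 1.19 V, so V_ov = 1.19 − 0.543 = 0.647 V.
Assume saturation: I_D = ½ k_n V_ov² = 0.5 × 2.7 × 0.647² = 0.565 mA, giving V_DS = V_DD − I_D R_D = 9.27 − 0.565 × 9.92 = 3.66 V.
V_DS = 3.66 V ≥ V_ov = 0.647 V, confirming saturation.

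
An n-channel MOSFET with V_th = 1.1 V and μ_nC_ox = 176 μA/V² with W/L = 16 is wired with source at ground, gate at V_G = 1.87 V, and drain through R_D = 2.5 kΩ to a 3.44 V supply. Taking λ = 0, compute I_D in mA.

I_D = 0.835 mA

V_GS = V_G = 1.87 V, so V_ov = 1.87 − 1.1 = 0.77 V.
k_n = μ_nC_ox · (W/L) = 2.816 mA/V².
Assume saturation: I_D = ½ k_n V_ov² = 0.5 × 2.816 × 0.77² = 0.835 mA, giving V_DS = V_DD − I_D R_D = 3.44 − 0.835 × 2.5 = 1.35 V.
V_DS = 1.35 V ≥ V_ov = 0.77 V, confirming saturation.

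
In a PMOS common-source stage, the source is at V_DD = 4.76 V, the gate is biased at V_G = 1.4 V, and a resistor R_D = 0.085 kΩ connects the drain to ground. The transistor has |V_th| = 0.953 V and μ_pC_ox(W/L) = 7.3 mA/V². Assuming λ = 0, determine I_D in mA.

V_SG = V_DD − V_G = 4.76 − 1.4 = 3.36 V, so V_ov = 3.36 − 0.953 = 2.41 V.
Assume saturation: I_D = ½ k_p V_ov² = 0.5 × 7.3 × 2.41² = 21.1 mA, giving V_SD = V_DD − I_D R_D = 4.76 − 21.1 × 0.085 = 2.96 V.
V_SD = 2.96 V ≥ V_ov = 2.41 V, confirming saturation.

I_D = 21.1 mA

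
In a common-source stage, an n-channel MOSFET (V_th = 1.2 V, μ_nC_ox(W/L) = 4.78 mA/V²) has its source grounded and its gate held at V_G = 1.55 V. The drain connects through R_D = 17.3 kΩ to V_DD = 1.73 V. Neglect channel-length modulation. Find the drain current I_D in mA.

I_D = 0.0963 mA

V_GS = V_G = 1.55 V, so V_ov = 1.55 − 1.2 = 0.35 V.
Assume saturation: I_D = ½ k_n V_ov² = 0.5 × 4.78 × 0.35² = 0.293 mA, giving V_DS = V_DD − I_D R_D = 1.73 − 0.293 × 17.3 = -3.34 V.
But -3.34 V < V_ov = 0.35 V, so the device is actually in triode.
In triode I_D = k_n[V_ov V_DS − ½ V_DS²] and I_D = (V_DD − V_DS)/R_D. Equating: 41.3 V_DS² − 29.94 V_DS + 1.73 = 0, giving V_DS = 0.0633 V (the root below V_ov).
I_D = (1.73 − 0.0633) / 17.3 = 0.0963 mA.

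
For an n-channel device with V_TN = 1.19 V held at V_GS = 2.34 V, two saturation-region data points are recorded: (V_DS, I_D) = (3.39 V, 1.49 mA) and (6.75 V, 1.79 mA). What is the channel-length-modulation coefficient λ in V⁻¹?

With V_GS fixed, I_D ∝ (1 + λ V_DS) in saturation, so I_D2/I_D1 = (1 + λ V_DS2)/(1 + λ V_DS1).
1.79/1.49 = 1.201 = (1 + 6.75 λ)/(1 + 3.39 λ).
Solving: λ (I_D1 V_DS2 − I_D2 V_DS1) = I_D2 − I_D1, so λ = (1.79 − 1.49) / (1.49 × 6.75 − 1.79 × 3.39) = 0.3 / 3.99 = 0.0752 V⁻¹.

λ = 0.0752 V⁻¹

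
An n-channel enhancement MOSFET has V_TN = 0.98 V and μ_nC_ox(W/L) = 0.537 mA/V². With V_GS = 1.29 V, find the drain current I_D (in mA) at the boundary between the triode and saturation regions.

At the boundary V_DS = V_ov = V_GS − V_TN = 1.29 − 0.98 = 0.31 V.
I_D = ½ k_n V_ov² = 0.5 × 0.537 × 0.31² = 0.0258 mA.

I_D = 0.0258 mA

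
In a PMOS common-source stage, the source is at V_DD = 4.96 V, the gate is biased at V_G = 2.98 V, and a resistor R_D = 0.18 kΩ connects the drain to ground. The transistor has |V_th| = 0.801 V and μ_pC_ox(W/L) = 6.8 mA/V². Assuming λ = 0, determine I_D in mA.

V_SG = V_DD − V_G = 4.96 − 2.98 = 1.98 V, so V_ov = 1.98 − 0.801 = 1.18 V.
Assume saturation: I_D = ½ k_p V_ov² = 0.5 × 6.8 × 1.18² = 4.73 mA, giving V_SD = V_DD − I_D R_D = 4.96 − 4.73 × 0.18 = 4.11 V.
V_SD = 4.11 V ≥ V_ov = 1.18 V, confirming saturation.

I_D = 4.73 mA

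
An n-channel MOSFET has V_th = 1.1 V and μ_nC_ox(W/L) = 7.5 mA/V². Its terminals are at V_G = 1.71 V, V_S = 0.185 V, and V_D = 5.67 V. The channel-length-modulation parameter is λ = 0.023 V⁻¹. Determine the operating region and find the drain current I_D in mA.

V_GS = V_G − V_S = 1.71 − 0.185 = 1.52 V; V_DS = V_D − V_S = 5.67 − 0.185 = 5.49 V.
V_ov = V_GS − V_th = 1.52 − 1.1 = 0.425 V.
Since V_DS = 5.49 V ≥ V_ov = 0.425 V, the device is in saturation.
I_D = ½ k_n V_ov² (1 + λ V_DS) = 0.5 × 7.5 × 0.425² × (1 + 0.023 × 5.49) = 0.763 mA.

Saturation; I_D = 0.763 mA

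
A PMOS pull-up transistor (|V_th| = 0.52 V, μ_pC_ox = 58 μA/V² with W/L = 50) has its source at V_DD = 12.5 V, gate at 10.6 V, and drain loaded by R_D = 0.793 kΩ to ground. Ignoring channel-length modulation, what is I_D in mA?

V_SG = V_DD − V_G = 12.5 − 10.6 = 1.9 V, so V_ov = 1.9 − 0.52 = 1.38 V.
k_p = μ_pC_ox · (W/L) = 2.9 mA/V².
Assume saturation: I_D = ½ k_p V_ov² = 0.5 × 2.9 × 1.38² = 2.76 mA, giving V_SD = V_DD − I_D R_D = 12.5 − 2.76 × 0.793 = 10.3 V.
V_SD = 10.3 V ≥ V_ov = 1.38 V, confirming saturation.

I_D = 2.76 mA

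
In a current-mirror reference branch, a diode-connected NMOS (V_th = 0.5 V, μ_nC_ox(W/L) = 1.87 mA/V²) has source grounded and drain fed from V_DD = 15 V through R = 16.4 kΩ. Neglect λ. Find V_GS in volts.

V_GS = 1.44 V

With gate tied to drain, V_GS = V_DS ≥ V_GS − V_th, so the device is in saturation.
KCL at the drain: ½ k_n (V_GS − V_th)² = (V_DD − V_GS)/R.
Let x = V_GS − 0.5. Then 15.3 x² + x − 14.5 = 0, giving x = 0.94 V (positive root), so V_GS = 1.44 V.
I_D = (V_DD − V_GS)/R = (15 − 1.44) / 16.4 = 0.827 mA.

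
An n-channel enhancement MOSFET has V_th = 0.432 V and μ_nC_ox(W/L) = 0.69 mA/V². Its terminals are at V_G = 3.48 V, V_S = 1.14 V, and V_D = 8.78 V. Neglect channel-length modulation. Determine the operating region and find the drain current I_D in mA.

Saturation; I_D = 1.26 mA

V_GS = V_G − V_S = 3.48 − 1.14 = 2.34 V; V_DS = V_D − V_S = 8.78 − 1.14 = 7.64 V.
V_ov = V_GS − V_th = 2.34 − 0.432 = 1.91 V.
Since V_DS = 7.64 V ≥ V_ov = 1.91 V, the device is in saturation.
I_D = ½ k_n V_ov² = 0.5 × 0.69 × 1.91² = 1.26 mA.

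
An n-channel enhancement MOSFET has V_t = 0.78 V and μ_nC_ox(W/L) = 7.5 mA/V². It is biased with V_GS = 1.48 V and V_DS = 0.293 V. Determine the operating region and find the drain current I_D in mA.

V_ov = V_GS − V_t = 1.48 − 0.78 = 0.7 V.
Since V_DS = 0.293 V < V_ov = 0.7 V, the device is in the triode region.
I_D = k_n [V_ov · V_DS − ½ V_DS²] = 7.5 × [0.7 × 0.293 − 0.5 × 0.293²] = 1.22 mA.

Triode; I_D = 1.22 mA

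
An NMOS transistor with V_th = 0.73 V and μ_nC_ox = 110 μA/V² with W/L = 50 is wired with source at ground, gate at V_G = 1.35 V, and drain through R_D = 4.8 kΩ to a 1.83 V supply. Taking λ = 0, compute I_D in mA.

V_GS = V_G = 1.35 V, so V_ov = 1.35 − 0.73 = 0.62 V.
k_n = μ_nC_ox · (W/L) = 5.5 mA/V².
Assume saturation: I_D = ½ k_n V_ov² = 0.5 × 5.5 × 0.62² = 1.06 mA, giving V_DS = V_DD − I_D R_D = 1.83 − 1.06 × 4.8 = -3.24 V.
But -3.24 V < V_ov = 0.62 V, so the device is actually in triode.
In triode I_D = k_n[V_ov V_DS − ½ V_DS²] and I_D = (V_DD − V_DS)/R_D. Equating: 13.2 V_DS² − 17.37 V_DS + 1.83 = 0, giving V_DS = 0.116 V (the root below V_ov).
I_D = (1.83 − 0.116) / 4.8 = 0.357 mA.

I_D = 0.357 mA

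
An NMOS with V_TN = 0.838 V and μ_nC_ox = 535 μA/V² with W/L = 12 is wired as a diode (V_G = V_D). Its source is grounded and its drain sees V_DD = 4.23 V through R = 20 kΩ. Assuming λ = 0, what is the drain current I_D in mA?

I_D = 0.158 mA

With gate tied to drain, V_GS = V_DS ≥ V_GS − V_TN, so the device is in saturation.
k_n = μ_nC_ox · (W/L) = 6.42 mA/V².
KCL at the drain: ½ k_n (V_GS − V_TN)² = (V_DD − V_GS)/R.
Let x = V_GS − 0.838. Then 64.2 x² + x − 3.392 = 0, giving x = 0.222 V (positive root), so V_GS = 1.06 V.
I_D = (V_DD − V_GS)/R = (4.23 − 1.06) / 20 = 0.158 mA.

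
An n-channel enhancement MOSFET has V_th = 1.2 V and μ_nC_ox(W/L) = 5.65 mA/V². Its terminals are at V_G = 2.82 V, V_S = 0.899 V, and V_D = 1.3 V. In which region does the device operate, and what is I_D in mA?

V_GS = V_G − V_S = 2.82 − 0.899 = 1.92 V; V_DS = V_D − V_S = 1.3 − 0.899 = 0.401 V.
V_ov = V_GS − V_th = 1.92 − 1.2 = 0.721 V.
Since V_DS = 0.401 V < V_ov = 0.721 V, the device is in the triode region.
I_D = k_n [V_ov · V_DS − ½ V_DS²] = 5.65 × [0.721 × 0.401 − 0.5 × 0.401²] = 1.18 mA.

Triode; I_D = 1.18 mA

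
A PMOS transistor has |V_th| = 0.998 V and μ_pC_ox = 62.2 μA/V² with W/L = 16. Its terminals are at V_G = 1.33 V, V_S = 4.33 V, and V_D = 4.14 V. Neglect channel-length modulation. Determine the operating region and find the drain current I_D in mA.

V_SG = V_S − V_G = 4.33 − 1.33 = 3 V; V_SD = V_S − V_D = 4.33 − 4.14 = 0.19 V.
k_p = μ_pC_ox · (W/L) = 0.9952 mA/V².
V_ov = V_SG − |V_th| = 3 − 0.998 = 2 V.
Since V_SD = 0.19 V < V_ov = 2 V, the device is in the triode region.
I_D = k_p [V_ov · V_SD − ½ V_SD²] = 0.9952 × [2 × 0.19 − 0.5 × 0.19²] = 0.361 mA.

Triode; I_D = 0.361 mA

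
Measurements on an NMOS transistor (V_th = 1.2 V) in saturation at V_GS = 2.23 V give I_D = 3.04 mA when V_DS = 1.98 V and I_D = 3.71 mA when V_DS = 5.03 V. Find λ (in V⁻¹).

λ = 0.0843 V⁻¹

With V_GS fixed, I_D ∝ (1 + λ V_DS) in saturation, so I_D2/I_D1 = (1 + λ V_DS2)/(1 + λ V_DS1).
3.71/3.04 = 1.22 = (1 + 5.03 λ)/(1 + 1.98 λ).
Solving: λ (I_D1 V_DS2 − I_D2 V_DS1) = I_D2 − I_D1, so λ = (3.71 − 3.04) / (3.04 × 5.03 − 3.71 × 1.98) = 0.67 / 7.95 = 0.0843 V⁻¹.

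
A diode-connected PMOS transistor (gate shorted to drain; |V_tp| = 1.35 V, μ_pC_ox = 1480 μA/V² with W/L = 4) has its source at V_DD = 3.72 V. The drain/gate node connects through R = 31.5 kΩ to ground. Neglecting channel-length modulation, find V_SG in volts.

V_SG = 1.50 V

With gate tied to drain, V_SG = V_SD ≥ V_SG − |V_tp|, so the device is in saturation.
k_p = μ_pC_ox · (W/L) = 5.92 mA/V².
KCL at the drain: ½ k_p (V_SG − |V_tp|)² = (V_DD − V_SG)/R.
Let x = V_SG − 1.35. Then 93.2 x² + x − 2.37 = 0, giving x = 0.154 V (positive root), so V_SG = 1.5 V.
I_D = (V_DD − V_SG)/R = (3.72 − 1.5) / 31.5 = 0.0703 mA.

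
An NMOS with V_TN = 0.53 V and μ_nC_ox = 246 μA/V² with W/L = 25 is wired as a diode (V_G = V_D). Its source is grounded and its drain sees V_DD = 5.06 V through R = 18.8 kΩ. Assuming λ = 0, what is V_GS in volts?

With gate tied to drain, V_GS = V_DS ≥ V_GS − V_TN, so the device is in saturation.
k_n = μ_nC_ox · (W/L) = 6.15 mA/V².
KCL at the drain: ½ k_n (V_GS − V_TN)² = (V_DD − V_GS)/R.
Let x = V_GS − 0.53. Then 57.8 x² + x − 4.53 = 0, giving x = 0.271 V (positive root), so V_GS = 0.801 V.
I_D = (V_DD − V_GS)/R = (5.06 − 0.801) / 18.8 = 0.227 mA.

V_GS = 0.801 V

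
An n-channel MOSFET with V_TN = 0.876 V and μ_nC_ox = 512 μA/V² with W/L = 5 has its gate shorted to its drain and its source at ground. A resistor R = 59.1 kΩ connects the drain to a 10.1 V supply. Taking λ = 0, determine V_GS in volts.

V_GS = 1.22 V

With gate tied to drain, V_GS = V_DS ≥ V_GS − V_TN, so the device is in saturation.
k_n = μ_nC_ox · (W/L) = 2.56 mA/V².
KCL at the drain: ½ k_n (V_GS − V_TN)² = (V_DD − V_GS)/R.
Let x = V_GS − 0.876. Then 75.6 x² + x − 9.224 = 0, giving x = 0.343 V (positive root), so V_GS = 1.22 V.
I_D = (V_DD − V_GS)/R = (10.1 − 1.22) / 59.1 = 0.15 mA.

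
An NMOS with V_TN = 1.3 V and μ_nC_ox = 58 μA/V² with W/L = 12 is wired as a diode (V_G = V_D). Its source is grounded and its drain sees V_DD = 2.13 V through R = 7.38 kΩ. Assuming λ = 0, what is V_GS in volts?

With gate tied to drain, V_GS = V_DS ≥ V_GS − V_TN, so the device is in saturation.
k_n = μ_nC_ox · (W/L) = 0.696 mA/V².
KCL at the drain: ½ k_n (V_GS − V_TN)² = (V_DD − V_GS)/R.
Let x = V_GS − 1.3. Then 2.57 x² + x − 0.83 = 0, giving x = 0.406 V (positive root), so V_GS = 1.71 V.
I_D = (V_DD − V_GS)/R = (2.13 − 1.71) / 7.38 = 0.0574 mA.

V_GS = 1.71 V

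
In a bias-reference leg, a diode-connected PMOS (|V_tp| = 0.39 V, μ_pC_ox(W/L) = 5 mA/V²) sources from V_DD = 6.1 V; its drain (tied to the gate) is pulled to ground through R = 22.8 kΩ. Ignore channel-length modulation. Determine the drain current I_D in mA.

I_D = 0.237 mA

With gate tied to drain, V_SG = V_SD ≥ V_SG − |V_tp|, so the device is in saturation.
KCL at the drain: ½ k_p (V_SG − |V_tp|)² = (V_DD − V_SG)/R.
Let x = V_SG − 0.39. Then 57 x² + x − 5.71 = 0, giving x = 0.308 V (positive root), so V_SG = 0.698 V.
I_D = (V_DD − V_SG)/R = (6.1 − 0.698) / 22.8 = 0.237 mA.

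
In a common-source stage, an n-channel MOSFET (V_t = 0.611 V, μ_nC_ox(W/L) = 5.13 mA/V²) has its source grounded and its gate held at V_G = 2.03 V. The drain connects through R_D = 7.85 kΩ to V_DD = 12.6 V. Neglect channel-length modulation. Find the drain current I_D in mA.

I_D = 1.58 mA

V_GS = V_G = 2.03 V, so V_ov = 2.03 − 0.611 = 1.42 V.
Assume saturation: I_D = ½ k_n V_ov² = 0.5 × 5.13 × 1.42² = 5.16 mA, giving V_DS = V_DD − I_D R_D = 12.6 − 5.16 × 7.85 = -27.9 V.
But -27.9 V < V_ov = 1.42 V, so the device is actually in triode.
In triode I_D = k_n[V_ov V_DS − ½ V_DS²] and I_D = (V_DD − V_DS)/R_D. Equating: 20.1 V_DS² − 58.14 V_DS + 12.6 = 0, giving V_DS = 0.236 V (the root below V_ov).
I_D = (12.6 − 0.236) / 7.85 = 1.58 mA.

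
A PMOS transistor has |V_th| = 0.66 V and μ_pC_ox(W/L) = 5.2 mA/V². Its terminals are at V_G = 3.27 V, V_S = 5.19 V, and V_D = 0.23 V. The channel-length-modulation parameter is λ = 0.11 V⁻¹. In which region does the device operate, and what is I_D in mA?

V_SG = V_S − V_G = 5.19 − 3.27 = 1.92 V; V_SD = V_S − V_D = 5.19 − 0.23 = 4.96 V.
V_ov = V_SG − |V_th| = 1.92 − 0.66 = 1.26 V.
Since V_SD = 4.96 V ≥ V_ov = 1.26 V, the device is in saturation.
I_D = ½ k_p V_ov² (1 + λ V_SD) = 0.5 × 5.2 × 1.26² × (1 + 0.11 × 4.96) = 6.38 mA.

Saturation; I_D = 6.38 mA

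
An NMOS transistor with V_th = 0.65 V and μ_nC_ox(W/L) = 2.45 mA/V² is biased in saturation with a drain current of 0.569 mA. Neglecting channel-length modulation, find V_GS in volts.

In saturation I_D = ½ k_n (V_GS − V_th)², so V_GS − V_th = √(2 I_D / k_n) = √(2 × 0.569 / 2.45) = 0.682 V.
V_GS = 0.65 + 0.682 = 1.33 V.

V_GS = 1.33 V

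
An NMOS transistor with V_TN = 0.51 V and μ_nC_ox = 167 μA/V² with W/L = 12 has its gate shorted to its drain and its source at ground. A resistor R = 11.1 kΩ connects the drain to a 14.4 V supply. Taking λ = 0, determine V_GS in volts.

With gate tied to drain, V_GS = V_DS ≥ V_GS − V_TN, so the device is in saturation.
k_n = μ_nC_ox · (W/L) = 2.004 mA/V².
KCL at the drain: ½ k_n (V_GS − V_TN)² = (V_DD − V_GS)/R.
Let x = V_GS − 0.51. Then 11.1 x² + x − 13.89 = 0, giving x = 1.07 V (positive root), so V_GS = 1.58 V.
I_D = (V_DD − V_GS)/R = (14.4 − 1.58) / 11.1 = 1.15 mA.

V_GS = 1.58 V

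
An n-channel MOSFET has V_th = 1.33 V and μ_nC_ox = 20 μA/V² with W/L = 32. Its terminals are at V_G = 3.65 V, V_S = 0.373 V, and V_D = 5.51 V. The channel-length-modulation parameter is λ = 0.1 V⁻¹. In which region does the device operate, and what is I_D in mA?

Saturation; I_D = 1.84 mA

V_GS = V_G − V_S = 3.65 − 0.373 = 3.28 V; V_DS = V_D − V_S = 5.51 − 0.373 = 5.14 V.
k_n = μ_nC_ox · (W/L) = 0.64 mA/V².
V_ov = V_GS − V_th = 3.28 − 1.33 = 1.95 V.
Since V_DS = 5.14 V ≥ V_ov = 1.95 V, the device is in saturation.
I_D = ½ k_n V_ov² (1 + λ V_DS) = 0.5 × 0.64 × 1.95² × (1 + 0.1 × 5.14) = 1.84 mA.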